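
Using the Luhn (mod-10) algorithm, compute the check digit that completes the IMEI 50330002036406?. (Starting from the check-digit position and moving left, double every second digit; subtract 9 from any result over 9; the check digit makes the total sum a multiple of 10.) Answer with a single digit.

9

Partial digits right→left: 6 0 4 6 3 0 2 0 0 0 3 3 0 5
Double every second digit counting from the check-digit position (so the 1st, 3rd, 5th, ... of the partial from the right).
  doubled (with −9 where >9): 3 8 6 4 0 6 0 → sum 27
  kept as-is: 0 6 0 0 0 3 5 → sum 14
Total = 27 + 14 = 41.
Check digit = (10 − (41 mod 10)) mod 10 = 9.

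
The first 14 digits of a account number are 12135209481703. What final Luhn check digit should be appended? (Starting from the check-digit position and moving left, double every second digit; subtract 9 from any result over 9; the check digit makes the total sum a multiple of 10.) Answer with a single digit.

Partial digits right→left: 3 0 7 1 8 4 9 0 2 5 3 1 2 1
Double every second digit counting from the check-digit position (so the 1st, 3rd, 5th, ... of the partial from the right).
  doubled (with −9 where >9): 6 5 7 9 4 6 4 → sum 41
  kept as-is: 0 1 4 0 5 1 1 → sum 12
Total = 41 + 12 = 53.
Check digit = (10 − (53 mod 10)) mod 10 = 7.

7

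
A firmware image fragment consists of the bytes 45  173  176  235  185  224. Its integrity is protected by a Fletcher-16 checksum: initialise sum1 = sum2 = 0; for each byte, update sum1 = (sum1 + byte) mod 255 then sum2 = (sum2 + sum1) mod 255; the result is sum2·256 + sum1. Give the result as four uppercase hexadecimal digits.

Running sums (mod 255):
  after byte 0 (45): sum1=45, sum2=45
  after byte 1 (173): sum1=218, sum2=8
  after byte 2 (176): sum1=139, sum2=147
  after byte 3 (235): sum1=119, sum2=11
  after byte 4 (185): sum1=49, sum2=60
  after byte 5 (224): sum1=18, sum2=78
Checksum = sum2·256 + sum1 = 78·256 + 18 = 19986 = 0x4E12.

4E12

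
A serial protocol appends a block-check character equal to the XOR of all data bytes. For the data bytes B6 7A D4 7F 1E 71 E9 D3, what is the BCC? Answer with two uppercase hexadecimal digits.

XOR the bytes together:
  start with 0xB6
  0xB6 ⊕ 0x7A = 0xCC
  0xCC ⊕ 0xD4 = 0x18
  0x18 ⊕ 0x7F = 0x67
  0x67 ⊕ 0x1E = 0x79
  0x79 ⊕ 0x71 = 0x08
  0x08 ⊕ 0xE9 = 0xE1
  0xE1 ⊕ 0xD3 = 0x32

32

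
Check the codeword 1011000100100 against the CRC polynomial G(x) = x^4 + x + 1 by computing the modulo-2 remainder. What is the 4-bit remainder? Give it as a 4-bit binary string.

Modulo-2 division of 1011000100100 by 10011:
  pos 0: 10110 XOR 10011 = 00101
  pos 2: 10100 XOR 10011 = 00111
  pos 4: 11110 XOR 10011 = 01101
  pos 5: 11010 XOR 10011 = 01001
  pos 6: 10011 XOR 10011 = 00000
Remainder = 0000 (zero — the frame passes the CRC check).

0000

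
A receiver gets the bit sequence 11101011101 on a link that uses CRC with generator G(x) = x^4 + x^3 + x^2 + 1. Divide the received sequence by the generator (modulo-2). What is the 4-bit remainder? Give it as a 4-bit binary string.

Modulo-2 division of 11101011101 by 11101:
  pos 0: 11101 XOR 11101 = 00000
  pos 6: 11101 XOR 11101 = 00000
Remainder = 0000 (zero — the frame passes the CRC check).

0000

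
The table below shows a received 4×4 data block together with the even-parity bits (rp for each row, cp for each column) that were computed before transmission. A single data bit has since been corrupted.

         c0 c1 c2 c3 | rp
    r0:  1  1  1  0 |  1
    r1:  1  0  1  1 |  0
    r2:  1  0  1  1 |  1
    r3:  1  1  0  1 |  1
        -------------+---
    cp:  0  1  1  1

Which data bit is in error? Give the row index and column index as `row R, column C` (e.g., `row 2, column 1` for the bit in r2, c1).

Recompute each row's even parity and compare to rp:
  r0: data parity 1, sent rp 1 → ok
  r1: data parity 1, sent rp 0 → mismatch
  r2: data parity 1, sent rp 1 → ok
  r3: data parity 1, sent rp 1 → ok
Recompute each column's even parity and compare to cp:
  c0: data parity 0, sent cp 0 → ok
  c1: data parity 0, sent cp 1 → mismatch
  c2: data parity 1, sent cp 1 → ok
  c3: data parity 1, sent cp 1 → ok
Exactly one row (r1) and one column (c1) fail → the flipped bit is at their intersection.

row 1, column 1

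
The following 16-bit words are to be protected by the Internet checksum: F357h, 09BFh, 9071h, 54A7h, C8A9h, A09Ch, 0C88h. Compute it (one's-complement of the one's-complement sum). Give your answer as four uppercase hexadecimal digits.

One's-complement addition (fold any carry out of bit 15 back into bit 0):
  0xF357 + 0x09BF = 0x0FD16
  0xFD16 + 0x9071 = 0x18D87 → wrap carry → 0x8D88
  0x8D88 + 0x54A7 = 0x0E22F
  0xE22F + 0xC8A9 = 0x1AAD8 → wrap carry → 0xAAD9
  0xAAD9 + 0xA09C = 0x14B75 → wrap carry → 0x4B76
  0x4B76 + 0x0C88 = 0x057FE
One's-complement sum = 0x57FE.
Checksum = ~0x57FE & 0xFFFF = 0xA801.

A801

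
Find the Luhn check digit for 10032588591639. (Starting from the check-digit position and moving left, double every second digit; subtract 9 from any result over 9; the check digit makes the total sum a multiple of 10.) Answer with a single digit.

Partial digits right→left: 9 3 6 1 9 5 8 8 5 2 3 0 0 1
Double every second digit counting from the check-digit position (so the 1st, 3rd, 5th, ... of the partial from the right).
  doubled (with −9 where >9): 9 3 9 7 1 6 0 → sum 35
  kept as-is: 3 1 5 8 2 0 1 → sum 20
Total = 35 + 20 = 55.
Check digit = (10 − (55 mod 10)) mod 10 = 5.

5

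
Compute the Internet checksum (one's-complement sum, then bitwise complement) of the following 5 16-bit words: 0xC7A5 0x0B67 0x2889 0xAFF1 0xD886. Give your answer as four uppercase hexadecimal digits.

One's-complement addition (fold any carry out of bit 15 back into bit 0):
  0xC7A5 + 0x0B67 = 0x0D30C
  0xD30C + 0x2889 = 0x0FB95
  0xFB95 + 0xAFF1 = 0x1AB86 → wrap carry → 0xAB87
  0xAB87 + 0xD886 = 0x1840D → wrap carry → 0x840E
One's-complement sum = 0x840E.
Checksum = ~0x840E & 0xFFFF = 0x7BF1.

7BF1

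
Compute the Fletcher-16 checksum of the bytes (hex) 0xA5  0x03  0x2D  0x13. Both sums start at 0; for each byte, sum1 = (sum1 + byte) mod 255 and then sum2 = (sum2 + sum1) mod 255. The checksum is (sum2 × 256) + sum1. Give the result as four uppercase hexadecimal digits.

Running sums (mod 255):
  after byte 0 (0xA5): sum1=165, sum2=165
  after byte 1 (0x03): sum1=168, sum2=78
  after byte 2 (0x2D): sum1=213, sum2=36
  after byte 3 (0x13): sum1=232, sum2=13
Checksum = sum2·256 + sum1 = 13·256 + 232 = 3560 = 0x0DE8.

0DE8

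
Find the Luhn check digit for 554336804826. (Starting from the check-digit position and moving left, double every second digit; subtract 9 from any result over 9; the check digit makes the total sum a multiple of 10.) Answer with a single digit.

4

Partial digits right→left: 6 2 8 4 0 8 6 3 3 4 5 5
Double every second digit counting from the check-digit position (so the 1st, 3rd, 5th, ... of the partial from the right).
  doubled (with −9 where >9): 3 7 0 3 6 1 → sum 20
  kept as-is: 2 4 8 3 4 5 → sum 26
Total = 20 + 26 = 46.
Check digit = (10 − (46 mod 10)) mod 10 = 4.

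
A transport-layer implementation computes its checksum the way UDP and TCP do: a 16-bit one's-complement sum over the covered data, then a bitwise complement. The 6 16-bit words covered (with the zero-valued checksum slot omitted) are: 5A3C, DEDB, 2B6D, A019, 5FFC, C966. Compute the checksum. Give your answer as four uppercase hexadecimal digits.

One's-complement addition (fold any carry out of bit 15 back into bit 0):
  0x5A3C + 0xDEDB = 0x13917 → wrap carry → 0x3918
  0x3918 + 0x2B6D = 0x06485
  0x6485 + 0xA019 = 0x1049E → wrap carry → 0x049F
  0x049F + 0x5FFC = 0x0649B
  0x649B + 0xC966 = 0x12E01 → wrap carry → 0x2E02
One's-complement sum = 0x2E02.
Checksum = ~0x2E02 & 0xFFFF = 0xD1FD.

D1FD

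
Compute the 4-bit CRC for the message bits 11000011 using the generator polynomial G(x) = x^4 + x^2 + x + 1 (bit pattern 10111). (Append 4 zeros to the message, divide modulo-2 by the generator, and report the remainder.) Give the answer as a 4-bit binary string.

0110

Append 4 zeros: 110000110000. Divide by 10111 (XOR where the leading bit is 1):
  pos 0: 11000 XOR 10111 = 01111
  pos 1: 11110 XOR 10111 = 01001
  pos 2: 10011 XOR 10111 = 00100
  pos 4: 10010 XOR 10111 = 00101
  pos 6: 10100 XOR 10111 = 00011
Remainder (last 4 bits) = 0110. This is the CRC / FCS.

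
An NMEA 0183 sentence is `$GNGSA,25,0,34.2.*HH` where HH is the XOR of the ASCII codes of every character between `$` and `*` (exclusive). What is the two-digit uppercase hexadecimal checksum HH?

XOR the ASCII codes of the payload characters:
  'G' = 0x47 → acc = 0x47
  'N' = 0x4E → acc = 0x09
  'G' = 0x47 → acc = 0x4E
  'S' = 0x53 → acc = 0x1D
  'A' = 0x41 → acc = 0x5C
  ',' = 0x2C → acc = 0x70
  '2' = 0x32 → acc = 0x42
  '5' = 0x35 → acc = 0x77
  ',' = 0x2C → acc = 0x5B
  '0' = 0x30 → acc = 0x6B
  ',' = 0x2C → acc = 0x47
  '3' = 0x33 → acc = 0x74
  '4' = 0x34 → acc = 0x40
  '.' = 0x2E → acc = 0x6E
  '2' = 0x32 → acc = 0x5C
  '.' = 0x2E → acc = 0x72
Checksum = 0x72.

72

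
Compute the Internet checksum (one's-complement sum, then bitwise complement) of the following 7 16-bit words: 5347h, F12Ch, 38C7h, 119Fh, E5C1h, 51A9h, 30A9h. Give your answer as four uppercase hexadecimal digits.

One's-complement addition (fold any carry out of bit 15 back into bit 0):
  0x5347 + 0xF12C = 0x14473 → wrap carry → 0x4474
  0x4474 + 0x38C7 = 0x07D3B
  0x7D3B + 0x119F = 0x08EDA
  0x8EDA + 0xE5C1 = 0x1749B → wrap carry → 0x749C
  0x749C + 0x51A9 = 0x0C645
  0xC645 + 0x30A9 = 0x0F6EE
One's-complement sum = 0xF6EE.
Checksum = ~0xF6EE & 0xFFFF = 0x0911.

0911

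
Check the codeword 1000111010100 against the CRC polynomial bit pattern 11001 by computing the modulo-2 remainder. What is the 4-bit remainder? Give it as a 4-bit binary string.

Modulo-2 division of 1000111010100 by 11001:
  pos 0: 10001 XOR 11001 = 01000
  pos 1: 10001 XOR 11001 = 01000
  pos 2: 10001 XOR 11001 = 01000
  pos 3: 10000 XOR 11001 = 01001
  pos 4: 10011 XOR 11001 = 01010
  pos 5: 10100 XOR 11001 = 01101
  pos 6: 11011 XOR 11001 = 00010
Remainder = 1000 (nonzero — an error is detected).

1000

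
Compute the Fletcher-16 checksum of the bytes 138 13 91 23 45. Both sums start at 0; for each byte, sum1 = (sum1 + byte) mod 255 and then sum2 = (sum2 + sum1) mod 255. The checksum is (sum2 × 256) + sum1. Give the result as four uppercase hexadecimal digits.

5637

Running sums (mod 255):
  after byte 0 (138): sum1=138, sum2=138
  after byte 1 (13): sum1=151, sum2=34
  after byte 2 (91): sum1=242, sum2=21
  after byte 3 (23): sum1=10, sum2=31
  after byte 4 (45): sum1=55, sum2=86
Checksum = sum2·256 + sum1 = 86·256 + 55 = 22071 = 0x5637.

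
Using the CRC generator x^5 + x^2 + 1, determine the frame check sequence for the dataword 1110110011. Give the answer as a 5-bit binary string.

01011

Append 5 zeros: 111011001100000. Divide by 100101 (XOR where the leading bit is 1):
  pos 0: 111011 XOR 100101 = 011110
  pos 1: 111100 XOR 100101 = 011001
  pos 2: 110010 XOR 100101 = 010111
  pos 3: 101111 XOR 100101 = 001010
  pos 5: 101010 XOR 100101 = 001111
  pos 7: 111100 XOR 100101 = 011001
  pos 8: 110010 XOR 100101 = 010111
  pos 9: 101110 XOR 100101 = 001011
Remainder (last 5 bits) = 01011. This is the CRC / FCS.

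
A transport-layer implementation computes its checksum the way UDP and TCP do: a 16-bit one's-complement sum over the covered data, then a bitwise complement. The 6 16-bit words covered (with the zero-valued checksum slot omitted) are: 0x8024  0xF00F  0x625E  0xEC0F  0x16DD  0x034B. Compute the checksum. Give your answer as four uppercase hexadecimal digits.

2735

One's-complement addition (fold any carry out of bit 15 back into bit 0):
  0x8024 + 0xF00F = 0x17033 → wrap carry → 0x7034
  0x7034 + 0x625E = 0x0D292
  0xD292 + 0xEC0F = 0x1BEA1 → wrap carry → 0xBEA2
  0xBEA2 + 0x16DD = 0x0D57F
  0xD57F + 0x034B = 0x0D8CA
One's-complement sum = 0xD8CA.
Checksum = ~0xD8CA & 0xFFFF = 0x2735.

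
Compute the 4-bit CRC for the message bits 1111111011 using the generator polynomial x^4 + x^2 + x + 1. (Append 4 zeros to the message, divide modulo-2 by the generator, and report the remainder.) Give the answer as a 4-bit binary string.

Append 4 zeros: 11111110110000. Divide by 10111 (XOR where the leading bit is 1):
  pos 0: 11111 XOR 10111 = 01000
  pos 1: 10001 XOR 10111 = 00110
  pos 3: 11010 XOR 10111 = 01101
  pos 4: 11011 XOR 10111 = 01100
  pos 5: 11001 XOR 10111 = 01110
  pos 6: 11100 XOR 10111 = 01011
  pos 7: 10110 XOR 10111 = 00001
Remainder (last 4 bits) = 0100. This is the CRC / FCS.

0100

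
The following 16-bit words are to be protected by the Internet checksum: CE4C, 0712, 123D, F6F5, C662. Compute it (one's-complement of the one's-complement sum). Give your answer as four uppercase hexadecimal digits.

5B0B

One's-complement addition (fold any carry out of bit 15 back into bit 0):
  0xCE4C + 0x0712 = 0x0D55E
  0xD55E + 0x123D = 0x0E79B
  0xE79B + 0xF6F5 = 0x1DE90 → wrap carry → 0xDE91
  0xDE91 + 0xC662 = 0x1A4F3 → wrap carry → 0xA4F4
One's-complement sum = 0xA4F4.
Checksum = ~0xA4F4 & 0xFFFF = 0x5B0B.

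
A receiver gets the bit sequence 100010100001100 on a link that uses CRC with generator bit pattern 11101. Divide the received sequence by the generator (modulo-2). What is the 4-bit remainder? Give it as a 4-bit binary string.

0111

Modulo-2 division of 100010100001100 by 11101:
  pos 0: 10001 XOR 11101 = 01100
  pos 1: 11000 XOR 11101 = 00101
  pos 3: 10110 XOR 11101 = 01011
  pos 4: 10110 XOR 11101 = 01011
  pos 5: 10110 XOR 11101 = 01011
  pos 6: 10110 XOR 11101 = 01011
  pos 7: 10111 XOR 11101 = 01010
  pos 8: 10101 XOR 11101 = 01000
  pos 9: 10000 XOR 11101 = 01101
  pos 10: 11010 XOR 11101 = 00111
Remainder = 0111 (nonzero — an error is detected).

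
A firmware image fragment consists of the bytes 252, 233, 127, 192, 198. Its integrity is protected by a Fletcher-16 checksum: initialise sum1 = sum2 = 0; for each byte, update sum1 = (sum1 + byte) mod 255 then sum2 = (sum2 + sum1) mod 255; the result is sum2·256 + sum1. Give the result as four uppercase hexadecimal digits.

Running sums (mod 255):
  after byte 0 (252): sum1=252, sum2=252
  after byte 1 (233): sum1=230, sum2=227
  after byte 2 (127): sum1=102, sum2=74
  after byte 3 (192): sum1=39, sum2=113
  after byte 4 (198): sum1=237, sum2=95
Checksum = sum2·256 + sum1 = 95·256 + 237 = 24557 = 0x5FED.

5FED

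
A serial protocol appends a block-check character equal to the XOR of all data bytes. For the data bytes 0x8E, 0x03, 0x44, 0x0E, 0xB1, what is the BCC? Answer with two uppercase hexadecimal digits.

76

XOR the bytes together:
  start with 0x8E
  0x8E ⊕ 0x03 = 0x8D
  0x8D ⊕ 0x44 = 0xC9
  0xC9 ⊕ 0x0E = 0xC7
  0xC7 ⊕ 0xB1 = 0x76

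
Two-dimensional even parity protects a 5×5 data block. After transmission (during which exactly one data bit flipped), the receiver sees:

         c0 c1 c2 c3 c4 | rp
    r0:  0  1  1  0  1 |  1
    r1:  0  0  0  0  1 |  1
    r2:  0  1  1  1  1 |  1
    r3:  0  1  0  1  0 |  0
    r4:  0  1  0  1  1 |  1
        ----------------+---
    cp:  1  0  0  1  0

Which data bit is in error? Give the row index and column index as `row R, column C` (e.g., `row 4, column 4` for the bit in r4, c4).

row 2, column 0

Recompute each row's even parity and compare to rp:
  r0: data parity 1, sent rp 1 → ok
  r1: data parity 1, sent rp 1 → ok
  r2: data parity 0, sent rp 1 → mismatch
  r3: data parity 0, sent rp 0 → ok
  r4: data parity 1, sent rp 1 → ok
Recompute each column's even parity and compare to cp:
  c0: data parity 0, sent cp 1 → mismatch
  c1: data parity 0, sent cp 0 → ok
  c2: data parity 0, sent cp 0 → ok
  c3: data parity 1, sent cp 1 → ok
  c4: data parity 0, sent cp 0 → ok
Exactly one row (r2) and one column (c0) fail → the flipped bit is at their intersection.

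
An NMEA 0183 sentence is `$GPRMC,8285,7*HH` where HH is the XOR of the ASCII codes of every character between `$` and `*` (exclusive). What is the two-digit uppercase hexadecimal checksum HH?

7B

XOR the ASCII codes of the payload characters:
  'G' = 0x47 → acc = 0x47
  'P' = 0x50 → acc = 0x17
  'R' = 0x52 → acc = 0x45
  'M' = 0x4D → acc = 0x08
  'C' = 0x43 → acc = 0x4B
  ',' = 0x2C → acc = 0x67
  '8' = 0x38 → acc = 0x5F
  '2' = 0x32 → acc = 0x6D
  '8' = 0x38 → acc = 0x55
  '5' = 0x35 → acc = 0x60
  ',' = 0x2C → acc = 0x4C
  '7' = 0x37 → acc = 0x7B
Checksum = 0x7B.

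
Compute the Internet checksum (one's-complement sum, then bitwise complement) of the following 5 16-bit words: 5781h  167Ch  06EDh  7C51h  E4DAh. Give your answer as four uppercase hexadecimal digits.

29E9

One's-complement addition (fold any carry out of bit 15 back into bit 0):
  0x5781 + 0x167C = 0x06DFD
  0x6DFD + 0x06ED = 0x074EA
  0x74EA + 0x7C51 = 0x0F13B
  0xF13B + 0xE4DA = 0x1D615 → wrap carry → 0xD616
One's-complement sum = 0xD616.
Checksum = ~0xD616 & 0xFFFF = 0x29E9.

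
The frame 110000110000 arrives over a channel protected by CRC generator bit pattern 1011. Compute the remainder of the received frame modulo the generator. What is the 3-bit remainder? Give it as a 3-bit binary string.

Modulo-2 division of 110000110000 by 1011:
  pos 0: 1100 XOR 1011 = 0111
  pos 1: 1110 XOR 1011 = 0101
  pos 2: 1010 XOR 1011 = 0001
  pos 5: 1110 XOR 1011 = 0101
  pos 6: 1010 XOR 1011 = 0001
Remainder = 100 (nonzero — an error is detected).

100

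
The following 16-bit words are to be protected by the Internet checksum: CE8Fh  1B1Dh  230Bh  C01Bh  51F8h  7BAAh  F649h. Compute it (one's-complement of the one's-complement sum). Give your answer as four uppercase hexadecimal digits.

One's-complement addition (fold any carry out of bit 15 back into bit 0):
  0xCE8F + 0x1B1D = 0x0E9AC
  0xE9AC + 0x230B = 0x10CB7 → wrap carry → 0x0CB8
  0x0CB8 + 0xC01B = 0x0CCD3
  0xCCD3 + 0x51F8 = 0x11ECB → wrap carry → 0x1ECC
  0x1ECC + 0x7BAA = 0x09A76
  0x9A76 + 0xF649 = 0x190BF → wrap carry → 0x90C0
One's-complement sum = 0x90C0.
Checksum = ~0x90C0 & 0xFFFF = 0x6F3F.

6F3F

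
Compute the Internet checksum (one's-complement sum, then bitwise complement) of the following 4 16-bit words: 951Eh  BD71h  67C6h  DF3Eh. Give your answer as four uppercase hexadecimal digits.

666A

One's-complement addition (fold any carry out of bit 15 back into bit 0):
  0x951E + 0xBD71 = 0x1528F → wrap carry → 0x5290
  0x5290 + 0x67C6 = 0x0BA56
  0xBA56 + 0xDF3E = 0x19994 → wrap carry → 0x9995
One's-complement sum = 0x9995.
Checksum = ~0x9995 & 0xFFFF = 0x666A.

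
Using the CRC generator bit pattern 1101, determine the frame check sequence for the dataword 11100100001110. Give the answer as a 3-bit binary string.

010

Append 3 zeros: 11100100001110000. Divide by 1101 (XOR where the leading bit is 1):
  pos 0: 1110 XOR 1101 = 0011
  pos 2: 1101 XOR 1101 = 0000
  pos 10: 1110 XOR 1101 = 0011
  pos 12: 1100 XOR 1101 = 0001
Remainder (last 3 bits) = 010. This is the CRC / FCS.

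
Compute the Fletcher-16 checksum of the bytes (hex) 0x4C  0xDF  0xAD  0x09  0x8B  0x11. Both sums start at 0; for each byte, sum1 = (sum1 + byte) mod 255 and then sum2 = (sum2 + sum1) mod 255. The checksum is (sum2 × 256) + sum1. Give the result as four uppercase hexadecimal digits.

237F

Running sums (mod 255):
  after byte 0 (0x4C): sum1=76, sum2=76
  after byte 1 (0xDF): sum1=44, sum2=120
  after byte 2 (0xAD): sum1=217, sum2=82
  after byte 3 (0x09): sum1=226, sum2=53
  after byte 4 (0x8B): sum1=110, sum2=163
  after byte 5 (0x11): sum1=127, sum2=35
Checksum = sum2·256 + sum1 = 35·256 + 127 = 9087 = 0x237F.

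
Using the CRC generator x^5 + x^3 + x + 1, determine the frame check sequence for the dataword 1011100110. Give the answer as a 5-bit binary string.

00000

Append 5 zeros: 101110011000000. Divide by 101011 (XOR where the leading bit is 1):
  pos 0: 101110 XOR 101011 = 000101
  pos 3: 101011 XOR 101011 = 000000
Remainder (last 5 bits) = 00000. This is the CRC / FCS.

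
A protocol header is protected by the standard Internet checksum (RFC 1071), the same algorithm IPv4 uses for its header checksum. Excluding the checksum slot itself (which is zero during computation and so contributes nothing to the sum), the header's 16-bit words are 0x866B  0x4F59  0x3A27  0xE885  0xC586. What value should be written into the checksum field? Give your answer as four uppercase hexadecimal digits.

4207

One's-complement addition (fold any carry out of bit 15 back into bit 0):
  0x866B + 0x4F59 = 0x0D5C4
  0xD5C4 + 0x3A27 = 0x10FEB → wrap carry → 0x0FEC
  0x0FEC + 0xE885 = 0x0F871
  0xF871 + 0xC586 = 0x1BDF7 → wrap carry → 0xBDF8
One's-complement sum = 0xBDF8.
Checksum = ~0xBDF8 & 0xFFFF = 0x4207.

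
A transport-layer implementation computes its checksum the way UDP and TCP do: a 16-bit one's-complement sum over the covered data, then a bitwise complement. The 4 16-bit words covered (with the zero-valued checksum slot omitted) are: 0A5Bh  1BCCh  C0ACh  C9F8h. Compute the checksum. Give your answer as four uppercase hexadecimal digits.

4F33

One's-complement addition (fold any carry out of bit 15 back into bit 0):
  0x0A5B + 0x1BCC = 0x02627
  0x2627 + 0xC0AC = 0x0E6D3
  0xE6D3 + 0xC9F8 = 0x1B0CB → wrap carry → 0xB0CC
One's-complement sum = 0xB0CC.
Checksum = ~0xB0CC & 0xFFFF = 0x4F33.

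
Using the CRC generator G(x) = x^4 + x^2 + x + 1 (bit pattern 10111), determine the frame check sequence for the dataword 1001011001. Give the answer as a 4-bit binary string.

Append 4 zeros: 10010110010000. Divide by 10111 (XOR where the leading bit is 1):
  pos 0: 10010 XOR 10111 = 00101
  pos 2: 10111 XOR 10111 = 00000
  pos 9: 10000 XOR 10111 = 00111
Remainder (last 4 bits) = 0111. This is the CRC / FCS.

0111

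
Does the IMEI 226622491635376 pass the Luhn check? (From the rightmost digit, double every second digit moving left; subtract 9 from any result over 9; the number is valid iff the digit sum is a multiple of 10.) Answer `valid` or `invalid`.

From the right, keep odd positions and double even positions (subtract 9 from any doubled value over 9):
  doubled (positions 2,4,...): 5 1 3 9 4 3 4 → sum 29
  kept (positions 1,3,...): 6 3 3 1 4 2 6 2 → sum 27
Total = 56.
56 mod 10 = 6, so the number is invalid.

invalid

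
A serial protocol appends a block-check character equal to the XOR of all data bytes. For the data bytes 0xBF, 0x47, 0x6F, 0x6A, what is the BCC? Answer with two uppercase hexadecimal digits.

FD

XOR the bytes together:
  start with 0xBF
  0xBF ⊕ 0x47 = 0xF8
  0xF8 ⊕ 0x6F = 0x97
  0x97 ⊕ 0x6A = 0xFD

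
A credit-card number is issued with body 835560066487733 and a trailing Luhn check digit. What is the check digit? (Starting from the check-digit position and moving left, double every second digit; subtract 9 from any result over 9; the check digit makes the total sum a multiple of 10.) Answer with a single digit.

Partial digits right→left: 3 3 7 7 8 4 6 6 0 0 6 5 5 3 8
Double every second digit counting from the check-digit position (so the 1st, 3rd, 5th, ... of the partial from the right).
  doubled (with −9 where >9): 6 5 7 3 0 3 1 7 → sum 32
  kept as-is: 3 7 4 6 0 5 3 → sum 28
Total = 32 + 28 = 60.
Check digit = (10 − (60 mod 10)) mod 10 = 0.

0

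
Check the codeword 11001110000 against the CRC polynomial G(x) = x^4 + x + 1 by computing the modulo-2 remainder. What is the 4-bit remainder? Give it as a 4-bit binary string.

Modulo-2 division of 11001110000 by 10011:
  pos 0: 11001 XOR 10011 = 01010
  pos 1: 10101 XOR 10011 = 00110
  pos 3: 11010 XOR 10011 = 01001
  pos 4: 10010 XOR 10011 = 00001
Remainder = 0100 (nonzero — an error is detected).

0100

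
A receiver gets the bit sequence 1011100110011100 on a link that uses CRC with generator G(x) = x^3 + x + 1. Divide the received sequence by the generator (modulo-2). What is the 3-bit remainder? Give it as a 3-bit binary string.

100

Modulo-2 division of 1011100110011100 by 1011:
  pos 0: 1011 XOR 1011 = 0000
  pos 4: 1001 XOR 1011 = 0010
  pos 6: 1010 XOR 1011 = 0001
  pos 9: 1011 XOR 1011 = 0000
Remainder = 100 (nonzero — an error is detected).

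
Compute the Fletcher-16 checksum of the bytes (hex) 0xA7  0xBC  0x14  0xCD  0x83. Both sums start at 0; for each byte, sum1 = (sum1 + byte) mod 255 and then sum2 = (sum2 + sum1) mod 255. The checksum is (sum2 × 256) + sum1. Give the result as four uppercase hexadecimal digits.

94C9

Running sums (mod 255):
  after byte 0 (0xA7): sum1=167, sum2=167
  after byte 1 (0xBC): sum1=100, sum2=12
  after byte 2 (0x14): sum1=120, sum2=132
  after byte 3 (0xCD): sum1=70, sum2=202
  after byte 4 (0x83): sum1=201, sum2=148
Checksum = sum2·256 + sum1 = 148·256 + 201 = 38089 = 0x94C9.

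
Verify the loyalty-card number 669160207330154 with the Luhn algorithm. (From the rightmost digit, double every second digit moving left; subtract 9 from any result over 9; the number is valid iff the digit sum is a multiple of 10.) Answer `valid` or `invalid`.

valid

From the right, keep odd positions and double even positions (subtract 9 from any doubled value over 9):
  doubled (positions 2,4,...): 1 0 6 0 0 2 3 → sum 12
  kept (positions 1,3,...): 4 1 3 7 2 6 9 6 → sum 38
Total = 50.
50 mod 10 = 0, so the number is valid.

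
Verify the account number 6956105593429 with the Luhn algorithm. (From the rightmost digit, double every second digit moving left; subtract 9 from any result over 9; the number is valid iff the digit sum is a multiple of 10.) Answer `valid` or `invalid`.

From the right, keep odd positions and double even positions (subtract 9 from any doubled value over 9):
  doubled (positions 2,4,...): 4 6 1 0 3 9 → sum 23
  kept (positions 1,3,...): 9 4 9 5 1 5 6 → sum 39
Total = 62.
62 mod 10 = 2, so the number is invalid.

invalid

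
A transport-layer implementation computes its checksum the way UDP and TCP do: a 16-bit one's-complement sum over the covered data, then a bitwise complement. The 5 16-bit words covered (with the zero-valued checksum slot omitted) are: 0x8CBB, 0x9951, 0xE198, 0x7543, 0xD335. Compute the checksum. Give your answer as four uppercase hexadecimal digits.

AFE0

One's-complement addition (fold any carry out of bit 15 back into bit 0):
  0x8CBB + 0x9951 = 0x1260C → wrap carry → 0x260D
  0x260D + 0xE198 = 0x107A5 → wrap carry → 0x07A6
  0x07A6 + 0x7543 = 0x07CE9
  0x7CE9 + 0xD335 = 0x1501E → wrap carry → 0x501F
One's-complement sum = 0x501F.
Checksum = ~0x501F & 0xFFFF = 0xAFE0.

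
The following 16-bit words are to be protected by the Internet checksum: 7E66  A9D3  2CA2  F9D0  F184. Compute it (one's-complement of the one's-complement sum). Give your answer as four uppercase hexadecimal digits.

One's-complement addition (fold any carry out of bit 15 back into bit 0):
  0x7E66 + 0xA9D3 = 0x12839 → wrap carry → 0x283A
  0x283A + 0x2CA2 = 0x054DC
  0x54DC + 0xF9D0 = 0x14EAC → wrap carry → 0x4EAD
  0x4EAD + 0xF184 = 0x14031 → wrap carry → 0x4032
One's-complement sum = 0x4032.
Checksum = ~0x4032 & 0xFFFF = 0xBFCD.

BFCD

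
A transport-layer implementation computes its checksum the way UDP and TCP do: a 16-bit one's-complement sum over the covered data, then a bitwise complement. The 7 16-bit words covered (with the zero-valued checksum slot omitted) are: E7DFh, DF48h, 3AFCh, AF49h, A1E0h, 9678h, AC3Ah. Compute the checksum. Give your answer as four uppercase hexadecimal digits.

69FD

One's-complement addition (fold any carry out of bit 15 back into bit 0):
  0xE7DF + 0xDF48 = 0x1C727 → wrap carry → 0xC728
  0xC728 + 0x3AFC = 0x10224 → wrap carry → 0x0225
  0x0225 + 0xAF49 = 0x0B16E
  0xB16E + 0xA1E0 = 0x1534E → wrap carry → 0x534F
  0x534F + 0x9678 = 0x0E9C7
  0xE9C7 + 0xAC3A = 0x19601 → wrap carry → 0x9602
One's-complement sum = 0x9602.
Checksum = ~0x9602 & 0xFFFF = 0x69FD.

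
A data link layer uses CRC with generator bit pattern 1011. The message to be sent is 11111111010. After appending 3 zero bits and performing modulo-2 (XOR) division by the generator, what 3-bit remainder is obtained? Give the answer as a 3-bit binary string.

011

Append 3 zeros: 11111111010000. Divide by 1011 (XOR where the leading bit is 1):
  pos 0: 1111 XOR 1011 = 0100
  pos 1: 1001 XOR 1011 = 0010
  pos 3: 1011 XOR 1011 = 0000
  pos 7: 1010 XOR 1011 = 0001
  pos 10: 1000 XOR 1011 = 0011
Remainder (last 3 bits) = 011. This is the CRC / FCS.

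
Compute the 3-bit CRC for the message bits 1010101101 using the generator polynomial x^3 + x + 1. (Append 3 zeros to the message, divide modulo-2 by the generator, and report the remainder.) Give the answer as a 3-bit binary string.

111

Append 3 zeros: 1010101101000. Divide by 1011 (XOR where the leading bit is 1):
  pos 0: 1010 XOR 1011 = 0001
  pos 3: 1101 XOR 1011 = 0110
  pos 4: 1101 XOR 1011 = 0110
  pos 5: 1100 XOR 1011 = 0111
  pos 6: 1111 XOR 1011 = 0100
  pos 7: 1000 XOR 1011 = 0011
  pos 9: 1100 XOR 1011 = 0111
Remainder (last 3 bits) = 111. This is the CRC / FCS.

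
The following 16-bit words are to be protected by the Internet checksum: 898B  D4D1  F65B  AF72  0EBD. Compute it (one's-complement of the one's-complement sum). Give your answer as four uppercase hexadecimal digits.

One's-complement addition (fold any carry out of bit 15 back into bit 0):
  0x898B + 0xD4D1 = 0x15E5C → wrap carry → 0x5E5D
  0x5E5D + 0xF65B = 0x154B8 → wrap carry → 0x54B9
  0x54B9 + 0xAF72 = 0x1042B → wrap carry → 0x042C
  0x042C + 0x0EBD = 0x012E9
One's-complement sum = 0x12E9.
Checksum = ~0x12E9 & 0xFFFF = 0xED16.

ED16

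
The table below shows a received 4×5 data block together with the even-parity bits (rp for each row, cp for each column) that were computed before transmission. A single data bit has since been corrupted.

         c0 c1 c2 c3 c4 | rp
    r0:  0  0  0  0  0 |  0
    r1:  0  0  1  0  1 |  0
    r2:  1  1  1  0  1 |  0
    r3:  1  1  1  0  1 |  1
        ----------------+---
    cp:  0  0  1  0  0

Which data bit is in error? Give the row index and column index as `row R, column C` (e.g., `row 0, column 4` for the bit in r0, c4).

row 3, column 4

Recompute each row's even parity and compare to rp:
  r0: data parity 0, sent rp 0 → ok
  r1: data parity 0, sent rp 0 → ok
  r2: data parity 0, sent rp 0 → ok
  r3: data parity 0, sent rp 1 → mismatch
Recompute each column's even parity and compare to cp:
  c0: data parity 0, sent cp 0 → ok
  c1: data parity 0, sent cp 0 → ok
  c2: data parity 1, sent cp 1 → ok
  c3: data parity 0, sent cp 0 → ok
  c4: data parity 1, sent cp 0 → mismatch
Exactly one row (r3) and one column (c4) fail → the flipped bit is at their intersection.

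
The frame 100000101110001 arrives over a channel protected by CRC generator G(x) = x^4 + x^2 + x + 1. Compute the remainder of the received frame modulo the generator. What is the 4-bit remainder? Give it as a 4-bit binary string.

Modulo-2 division of 100000101110001 by 10111:
  pos 0: 10000 XOR 10111 = 00111
  pos 2: 11101 XOR 10111 = 01010
  pos 3: 10100 XOR 10111 = 00011
  pos 6: 11111 XOR 10111 = 01000
  pos 7: 10000 XOR 10111 = 00111
  pos 9: 11100 XOR 10111 = 01011
  pos 10: 10111 XOR 10111 = 00000
Remainder = 0000 (zero — the frame passes the CRC check).

0000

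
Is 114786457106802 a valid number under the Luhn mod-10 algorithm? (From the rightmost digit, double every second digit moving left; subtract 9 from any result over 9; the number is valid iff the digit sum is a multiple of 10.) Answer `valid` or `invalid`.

valid

From the right, keep odd positions and double even positions (subtract 9 from any doubled value over 9):
  doubled (positions 2,4,...): 0 3 2 1 3 5 2 → sum 16
  kept (positions 1,3,...): 2 8 0 7 4 8 4 1 → sum 34
Total = 50.
50 mod 10 = 0, so the number is valid.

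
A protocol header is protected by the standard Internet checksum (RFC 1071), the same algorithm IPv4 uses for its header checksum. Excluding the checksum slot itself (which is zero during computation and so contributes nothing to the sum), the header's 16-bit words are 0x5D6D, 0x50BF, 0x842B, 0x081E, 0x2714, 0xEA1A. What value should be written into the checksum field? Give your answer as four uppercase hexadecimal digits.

B45A

One's-complement addition (fold any carry out of bit 15 back into bit 0):
  0x5D6D + 0x50BF = 0x0AE2C
  0xAE2C + 0x842B = 0x13257 → wrap carry → 0x3258
  0x3258 + 0x081E = 0x03A76
  0x3A76 + 0x2714 = 0x0618A
  0x618A + 0xEA1A = 0x14BA4 → wrap carry → 0x4BA5
One's-complement sum = 0x4BA5.
Checksum = ~0x4BA5 & 0xFFFF = 0xB45A.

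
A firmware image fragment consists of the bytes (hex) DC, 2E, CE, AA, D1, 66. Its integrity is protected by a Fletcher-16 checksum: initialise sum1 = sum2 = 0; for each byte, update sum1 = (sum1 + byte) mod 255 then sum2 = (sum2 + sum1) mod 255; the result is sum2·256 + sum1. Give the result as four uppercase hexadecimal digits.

Running sums (mod 255):
  after byte 0 (DC): sum1=220, sum2=220
  after byte 1 (2E): sum1=11, sum2=231
  after byte 2 (CE): sum1=217, sum2=193
  after byte 3 (AA): sum1=132, sum2=70
  after byte 4 (D1): sum1=86, sum2=156
  after byte 5 (66): sum1=188, sum2=89
Checksum = sum2·256 + sum1 = 89·256 + 188 = 22972 = 0x59BC.

59BC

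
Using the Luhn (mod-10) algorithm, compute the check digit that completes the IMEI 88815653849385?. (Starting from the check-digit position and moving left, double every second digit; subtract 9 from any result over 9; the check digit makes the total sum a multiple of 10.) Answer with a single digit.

Partial digits right→left: 5 8 3 9 4 8 3 5 6 5 1 8 8 8
Double every second digit counting from the check-digit position (so the 1st, 3rd, 5th, ... of the partial from the right).
  doubled (with −9 where >9): 1 6 8 6 3 2 7 → sum 33
  kept as-is: 8 9 8 5 5 8 8 → sum 51
Total = 33 + 51 = 84.
Check digit = (10 − (84 mod 10)) mod 10 = 6.

6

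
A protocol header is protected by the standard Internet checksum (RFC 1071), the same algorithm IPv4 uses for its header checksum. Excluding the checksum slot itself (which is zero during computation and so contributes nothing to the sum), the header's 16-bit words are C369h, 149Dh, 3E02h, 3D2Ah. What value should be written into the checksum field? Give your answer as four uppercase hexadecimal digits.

One's-complement addition (fold any carry out of bit 15 back into bit 0):
  0xC369 + 0x149D = 0x0D806
  0xD806 + 0x3E02 = 0x11608 → wrap carry → 0x1609
  0x1609 + 0x3D2A = 0x05333
One's-complement sum = 0x5333.
Checksum = ~0x5333 & 0xFFFF = 0xACCC.

ACCC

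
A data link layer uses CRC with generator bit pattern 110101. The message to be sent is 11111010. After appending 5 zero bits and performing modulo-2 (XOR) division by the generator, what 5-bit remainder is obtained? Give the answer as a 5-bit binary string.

Append 5 zeros: 1111101000000. Divide by 110101 (XOR where the leading bit is 1):
  pos 0: 111110 XOR 110101 = 001011
  pos 2: 101110 XOR 110101 = 011011
  pos 3: 110110 XOR 110101 = 000011
  pos 7: 110000 XOR 110101 = 000101
Remainder (last 5 bits) = 00101. This is the CRC / FCS.

00101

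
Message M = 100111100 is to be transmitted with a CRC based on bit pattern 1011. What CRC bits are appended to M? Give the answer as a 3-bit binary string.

111

Append 3 zeros: 100111100000. Divide by 1011 (XOR where the leading bit is 1):
  pos 0: 1001 XOR 1011 = 0010
  pos 2: 1011 XOR 1011 = 0000
  pos 6: 1000 XOR 1011 = 0011
  pos 8: 1100 XOR 1011 = 0111
Remainder (last 3 bits) = 111. This is the CRC / FCS.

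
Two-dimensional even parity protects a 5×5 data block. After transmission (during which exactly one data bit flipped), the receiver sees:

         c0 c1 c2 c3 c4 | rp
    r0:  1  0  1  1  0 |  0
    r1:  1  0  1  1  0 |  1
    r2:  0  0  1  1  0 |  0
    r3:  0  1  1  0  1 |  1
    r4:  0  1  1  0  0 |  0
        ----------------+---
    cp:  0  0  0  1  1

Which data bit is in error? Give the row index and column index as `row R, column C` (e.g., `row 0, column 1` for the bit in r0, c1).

row 0, column 2

Recompute each row's even parity and compare to rp:
  r0: data parity 1, sent rp 0 → mismatch
  r1: data parity 1, sent rp 1 → ok
  r2: data parity 0, sent rp 0 → ok
  r3: data parity 1, sent rp 1 → ok
  r4: data parity 0, sent rp 0 → ok
Recompute each column's even parity and compare to cp:
  c0: data parity 0, sent cp 0 → ok
  c1: data parity 0, sent cp 0 → ok
  c2: data parity 1, sent cp 0 → mismatch
  c3: data parity 1, sent cp 1 → ok
  c4: data parity 1, sent cp 1 → ok
Exactly one row (r0) and one column (c2) fail → the flipped bit is at their intersection.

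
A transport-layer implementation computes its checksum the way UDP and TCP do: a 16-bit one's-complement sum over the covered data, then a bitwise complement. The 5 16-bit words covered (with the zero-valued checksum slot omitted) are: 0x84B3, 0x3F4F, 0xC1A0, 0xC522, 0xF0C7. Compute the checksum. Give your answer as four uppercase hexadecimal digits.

One's-complement addition (fold any carry out of bit 15 back into bit 0):
  0x84B3 + 0x3F4F = 0x0C402
  0xC402 + 0xC1A0 = 0x185A2 → wrap carry → 0x85A3
  0x85A3 + 0xC522 = 0x14AC5 → wrap carry → 0x4AC6
  0x4AC6 + 0xF0C7 = 0x13B8D → wrap carry → 0x3B8E
One's-complement sum = 0x3B8E.
Checksum = ~0x3B8E & 0xFFFF = 0xC471.

C471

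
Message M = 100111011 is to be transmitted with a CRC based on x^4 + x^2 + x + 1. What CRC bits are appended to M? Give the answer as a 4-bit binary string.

0000

Append 4 zeros: 1001110110000. Divide by 10111 (XOR where the leading bit is 1):
  pos 0: 10011 XOR 10111 = 00100
  pos 2: 10010 XOR 10111 = 00101
  pos 4: 10111 XOR 10111 = 00000
Remainder (last 4 bits) = 0000. This is the CRC / FCS.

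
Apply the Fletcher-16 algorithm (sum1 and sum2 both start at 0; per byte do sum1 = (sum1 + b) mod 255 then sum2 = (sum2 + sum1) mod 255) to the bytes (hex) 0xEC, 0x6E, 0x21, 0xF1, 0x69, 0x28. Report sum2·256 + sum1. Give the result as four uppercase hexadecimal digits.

0B00

Running sums (mod 255):
  after byte 0 (0xEC): sum1=236, sum2=236
  after byte 1 (0x6E): sum1=91, sum2=72
  after byte 2 (0x21): sum1=124, sum2=196
  after byte 3 (0xF1): sum1=110, sum2=51
  after byte 4 (0x69): sum1=215, sum2=11
  after byte 5 (0x28): sum1=0, sum2=11
Checksum = sum2·256 + sum1 = 11·256 + 0 = 2816 = 0x0B00.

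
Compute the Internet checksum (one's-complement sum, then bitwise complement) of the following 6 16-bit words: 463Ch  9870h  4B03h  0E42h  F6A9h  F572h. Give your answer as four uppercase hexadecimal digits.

One's-complement addition (fold any carry out of bit 15 back into bit 0):
  0x463C + 0x9870 = 0x0DEAC
  0xDEAC + 0x4B03 = 0x129AF → wrap carry → 0x29B0
  0x29B0 + 0x0E42 = 0x037F2
  0x37F2 + 0xF6A9 = 0x12E9B → wrap carry → 0x2E9C
  0x2E9C + 0xF572 = 0x1240E → wrap carry → 0x240F
One's-complement sum = 0x240F.
Checksum = ~0x240F & 0xFFFF = 0xDBF0.

DBF0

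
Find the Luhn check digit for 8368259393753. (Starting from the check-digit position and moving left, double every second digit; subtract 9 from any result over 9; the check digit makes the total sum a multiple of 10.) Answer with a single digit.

Partial digits right→left: 3 5 7 3 9 3 9 5 2 8 6 3 8
Double every second digit counting from the check-digit position (so the 1st, 3rd, 5th, ... of the partial from the right).
  doubled (with −9 where >9): 6 5 9 9 4 3 7 → sum 43
  kept as-is: 5 3 3 5 8 3 → sum 27
Total = 43 + 27 = 70.
Check digit = (10 − (70 mod 10)) mod 10 = 0.

0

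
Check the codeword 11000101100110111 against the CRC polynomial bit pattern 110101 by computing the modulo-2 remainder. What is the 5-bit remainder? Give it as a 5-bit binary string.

Modulo-2 division of 11000101100110111 by 110101:
  pos 0: 110001 XOR 110101 = 000100
  pos 3: 100011 XOR 110101 = 010110
  pos 4: 101100 XOR 110101 = 011001
  pos 5: 110010 XOR 110101 = 000111
  pos 8: 111110 XOR 110101 = 001011
  pos 10: 101111 XOR 110101 = 011010
  pos 11: 110101 XOR 110101 = 000000
Remainder = 00000 (zero — the frame passes the CRC check).

00000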